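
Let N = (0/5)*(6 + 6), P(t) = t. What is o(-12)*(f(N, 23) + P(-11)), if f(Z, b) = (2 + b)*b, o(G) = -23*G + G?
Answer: 148896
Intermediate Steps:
N = 0 (N = (0*(⅕))*12 = 0*12 = 0)
o(G) = -22*G
f(Z, b) = b*(2 + b)
o(-12)*(f(N, 23) + P(-11)) = (-22*(-12))*(23*(2 + 23) - 11) = 264*(23*25 - 11) = 264*(575 - 11) = 264*564 = 148896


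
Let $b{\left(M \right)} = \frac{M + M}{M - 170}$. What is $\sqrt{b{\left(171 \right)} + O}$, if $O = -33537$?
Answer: $i \sqrt{33195} \approx 182.19 i$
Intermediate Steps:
$b{\left(M \right)} = \frac{2 M}{-170 + M}$
$\sqrt{b{\left(171 \right)} + O} = \sqrt{2 \cdot 171 \frac{1}{-170 + 171} - 33537} = \sqrt{2 \cdot 171 \cdot 1^{-1} - 33537} = \sqrt{2 \cdot 171 \cdot 1 - 33537} = \sqrt{342 - 33537} = \sqrt{-33195} = i \sqrt{33195}$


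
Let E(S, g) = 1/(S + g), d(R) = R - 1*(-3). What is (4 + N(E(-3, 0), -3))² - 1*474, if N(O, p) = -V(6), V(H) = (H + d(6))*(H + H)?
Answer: 30502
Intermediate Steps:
d(R) = 3 + R (d(R) = R + 3 = 3 + R)
V(H) = 2*H*(9 + H) (V(H) = (H + (3 + 6))*(H + H) = (H + 9)*(2*H) = (9 + H)*(2*H) = 2*H*(9 + H))
N(O, p) = -180 (N(O, p) = -2*6*(9 + 6) = -2*6*15 = -1*180 = -180)
(4 + N(E(-3, 0), -3))² - 1*474 = (4 - 180)² - 1*474 = (-176)² - 474 = 30976 - 474 = 30502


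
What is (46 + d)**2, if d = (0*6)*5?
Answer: 2116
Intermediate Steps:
d = 0 (d = 0*5 = 0)
(46 + d)**2 = (46 + 0)**2 = 46**2 = 2116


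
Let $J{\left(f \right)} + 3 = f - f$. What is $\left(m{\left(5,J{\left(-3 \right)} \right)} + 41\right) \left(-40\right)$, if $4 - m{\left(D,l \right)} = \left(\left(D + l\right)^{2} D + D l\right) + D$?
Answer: $-1400$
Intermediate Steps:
$J{\left(f \right)} = -3$ ($J{\left(f \right)} = -3 + \left(f - f\right) = -3 + 0 = -3$)
$m{\left(D,l \right)} = 4 - D - D l - D \left(D + l\right)^{2}$ ($m{\left(D,l \right)} = 4 - \left(\left(\left(D + l\right)^{2} D + D l\right) + D\right) = 4 - \left(\left(D \left(D + l\right)^{2} + D l\right) + D\right) = 4 - \left(\left(D l + D \left(D + l\right)^{2}\right) + D\right) = 4 - \left(D + D l + D \left(D + l\right)^{2}\right) = 4 - D - D l - D \left(D + l\right)^{2}$)
$\left(m{\left(5,J{\left(-3 \right)} \right)} + 41\right) \left(-40\right) = \left(\left(4 - 5 - 5 \left(-3\right) - 5 \left(5 - 3\right)^{2}\right) + 41\right) \left(-40\right) = \left(\left(4 - 5 + 15 - 5 \cdot 2^{2}\right) + 41\right) \left(-40\right) = \left(\left(4 - 5 + 15 - 5 \cdot 4\right) + 41\right) \left(-40\right) = \left(\left(4 - 5 + 15 - 20\right) + 41\right) \left(-40\right) = \left(-6 + 41\right) \left(-40\right) = 35 \left(-40\right) = -1400$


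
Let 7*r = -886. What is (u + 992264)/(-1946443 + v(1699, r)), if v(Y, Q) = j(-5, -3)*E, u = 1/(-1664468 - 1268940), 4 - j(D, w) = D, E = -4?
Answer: -2910715155711/5709817070432 ≈ -0.50977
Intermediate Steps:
r = -886/7 (r = (⅐)*(-886) = -886/7 ≈ -126.57)
j(D, w) = 4 - D
u = -1/2933408 (u = 1/(-2933408) = -1/2933408 ≈ -3.4090e-7)
v(Y, Q) = -36 (v(Y, Q) = (4 - 1*(-5))*(-4) = (4 + 5)*(-4) = 9*(-4) = -36)
(u + 992264)/(-1946443 + v(1699, r)) = (-1/2933408 + 992264)/(-1946443 - 36) = (2910715155711/2933408)/(-1946479) = (2910715155711/2933408)*(-1/1946479) = -2910715155711/5709817070432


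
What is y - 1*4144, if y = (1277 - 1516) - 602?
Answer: -4985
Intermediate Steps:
y = -841 (y = -239 - 602 = -841)
y - 1*4144 = -841 - 1*4144 = -841 - 4144 = -4985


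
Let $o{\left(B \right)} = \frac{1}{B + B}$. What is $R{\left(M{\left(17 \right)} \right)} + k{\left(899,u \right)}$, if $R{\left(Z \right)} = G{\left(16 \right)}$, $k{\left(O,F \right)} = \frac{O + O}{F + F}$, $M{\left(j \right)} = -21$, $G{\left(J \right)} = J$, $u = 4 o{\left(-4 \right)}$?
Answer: $-1782$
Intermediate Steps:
$o{\left(B \right)} = \frac{1}{2 B}$
$u = - \frac{1}{2}$ ($u = 4 \frac{1}{2 \left(-4\right)} = 4 \cdot \frac{1}{2} \left(- \frac{1}{4}\right) = 4 \left(- \frac{1}{8}\right) = - \frac{1}{2} \approx -0.5$)
$k{\left(O,F \right)} = \frac{O}{F}$ ($k{\left(O,F \right)} = \frac{2 O}{2 F} = 2 O \frac{1}{2 F} = \frac{O}{F}$)
$R{\left(Z \right)} = 16$
$R{\left(M{\left(17 \right)} \right)} + k{\left(899,u \right)} = 16 + \frac{899}{- \frac{1}{2}} = 16 + 899 \left(-2\right) = 16 - 1798 = -1782$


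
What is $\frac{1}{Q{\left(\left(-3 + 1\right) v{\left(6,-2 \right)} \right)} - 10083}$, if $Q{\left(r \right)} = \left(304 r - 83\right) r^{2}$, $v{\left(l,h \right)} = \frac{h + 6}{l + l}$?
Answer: $- \frac{27}{275669} \approx -9.7944 \cdot 10^{-5}$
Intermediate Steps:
$v{\left(l,h \right)} = \frac{6 + h}{2 l}$
$Q{\left(r \right)} = r^{2} \left(-83 + 304 r\right)$ ($Q{\left(r \right)} = \left(-83 + 304 r\right) r^{2} = r^{2} \left(-83 + 304 r\right)$)
$\frac{1}{Q{\left(\left(-3 + 1\right) v{\left(6,-2 \right)} \right)} - 10083} = \frac{1}{\left(\left(-3 + 1\right) \frac{6 - 2}{2 \cdot 6}\right)^{2} \left(-83 + 304 \left(-3 + 1\right) \frac{6 - 2}{2 \cdot 6}\right) - 10083} = \frac{1}{\left(- 2 \cdot \frac{1}{2} \cdot \frac{1}{6} \cdot 4\right)^{2} \left(-83 + 304 \left(- 2 \cdot \frac{1}{2} \cdot \frac{1}{6} \cdot 4\right)\right) - 10083} = \frac{1}{\left(\left(-2\right) \frac{1}{3}\right)^{2} \left(-83 + 304 \left(\left(-2\right) \frac{1}{3}\right)\right) - 10083} = \frac{1}{\left(- \frac{2}{3}\right)^{2} \left(-83 + 304 \left(- \frac{2}{3}\right)\right) - 10083} = \frac{1}{\frac{4 \left(-83 - \frac{608}{3}\right)}{9} - 10083} = \frac{1}{\frac{4}{9} \left(- \frac{857}{3}\right) - 10083} = \frac{1}{- \frac{3428}{27} - 10083} = \frac{1}{- \frac{275669}{27}} = - \frac{27}{275669}$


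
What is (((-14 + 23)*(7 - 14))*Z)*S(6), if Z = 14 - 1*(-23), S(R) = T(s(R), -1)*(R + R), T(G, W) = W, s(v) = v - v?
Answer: 27972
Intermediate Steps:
s(v) = 0
S(R) = -2*R (S(R) = -(R + R) = -2*R)
Z = 37 (Z = 14 + 23 = 37)
(((-14 + 23)*(7 - 14))*Z)*S(6) = (((-14 + 23)*(7 - 14))*37)*(-2*6) = ((9*(-7))*37)*(-12) = -63*37*(-12) = -2331*(-12) = 27972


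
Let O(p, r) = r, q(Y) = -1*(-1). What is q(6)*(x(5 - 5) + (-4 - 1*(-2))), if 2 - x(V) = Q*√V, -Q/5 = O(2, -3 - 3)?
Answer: 0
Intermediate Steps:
q(Y) = 1
Q = 30 (Q = -5*(-3 - 3) = -5*(-6) = 30)
x(V) = 2 - 30*√V
q(6)*(x(5 - 5) + (-4 - 1*(-2))) = 1*((2 - 30*√(5 - 5)) + (-4 - 1*(-2))) = 1*((2 - 30*√0) + (-4 + 2)) = 1*((2 - 30*0) - 2) = 1*((2 + 0) - 2) = 1*(2 - 2) = 1*0 = 0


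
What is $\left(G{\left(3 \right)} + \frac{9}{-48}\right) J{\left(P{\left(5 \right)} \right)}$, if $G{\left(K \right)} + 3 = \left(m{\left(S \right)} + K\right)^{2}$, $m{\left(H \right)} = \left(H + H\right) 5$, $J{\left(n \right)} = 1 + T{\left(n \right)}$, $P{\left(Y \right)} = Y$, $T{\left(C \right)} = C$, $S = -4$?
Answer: $\frac{65559}{8} \approx 8194.9$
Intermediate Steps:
$J{\left(n \right)} = 1 + n$
$m{\left(H \right)} = 10 H$ ($m{\left(H \right)} = 2 H 5 = 10 H$)
$G{\left(K \right)} = -3 + \left(-40 + K\right)^{2}$ ($G{\left(K \right)} = -3 + \left(10 \left(-4\right) + K\right)^{2} = -3 + \left(-40 + K\right)^{2}$)
$\left(G{\left(3 \right)} + \frac{9}{-48}\right) J{\left(P{\left(5 \right)} \right)} = \left(\left(-3 + \left(-40 + 3\right)^{2}\right) + \frac{9}{-48}\right) \left(1 + 5\right) = \left(\left(-3 + \left(-37\right)^{2}\right) + 9 \left(- \frac{1}{48}\right)\right) 6 = \left(\left(-3 + 1369\right) - \frac{3}{16}\right) 6 = \left(1366 - \frac{3}{16}\right) 6 = \frac{21853}{16} \cdot 6 = \frac{65559}{8}$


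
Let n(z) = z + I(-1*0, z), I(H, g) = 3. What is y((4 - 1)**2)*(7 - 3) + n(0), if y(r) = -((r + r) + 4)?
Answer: -85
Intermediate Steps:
n(z) = 3 + z (n(z) = z + 3 = 3 + z)
y(r) = -4 - 2*r (y(r) = -(2*r + 4) = -(4 + 2*r) = -4 - 2*r)
y((4 - 1)**2)*(7 - 3) + n(0) = (-4 - 2*(4 - 1)**2)*(7 - 3) + (3 + 0) = (-4 - 2*3**2)*4 + 3 = (-4 - 2*9)*4 + 3 = (-4 - 18)*4 + 3 = -22*4 + 3 = -88 + 3 = -85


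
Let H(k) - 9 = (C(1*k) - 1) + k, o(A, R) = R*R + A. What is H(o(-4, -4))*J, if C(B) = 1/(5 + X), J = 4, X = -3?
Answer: 82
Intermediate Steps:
o(A, R) = A + R² (o(A, R) = R² + A = A + R²)
C(B) = ½ (C(B) = 1/(5 - 3) = 1/2 = ½)
H(k) = 17/2 + k (H(k) = 9 + ((½ - 1) + k) = 9 + (-½ + k) = 17/2 + k)
H(o(-4, -4))*J = (17/2 + (-4 + (-4)²))*4 = (17/2 + (-4 + 16))*4 = (17/2 + 12)*4 = (41/2)*4 = 82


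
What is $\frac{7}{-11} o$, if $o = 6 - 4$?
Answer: $- \frac{14}{11} \approx -1.2727$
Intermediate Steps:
$o = 2$
$\frac{7}{-11} o = \frac{7}{-11} \cdot 2 = 7 \left(- \frac{1}{11}\right) 2 = \left(- \frac{7}{11}\right) 2 = - \frac{14}{11}$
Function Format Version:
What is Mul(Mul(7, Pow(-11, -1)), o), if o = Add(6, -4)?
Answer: Rational(-14, 11) ≈ -1.2727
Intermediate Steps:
o = 2
Mul(Mul(7, Pow(-11, -1)), o) = Mul(Mul(7, Pow(-11, -1)), 2) = Mul(Mul(7, Rational(-1, 11)), 2) = Mul(Rational(-7, 11), 2) = Rational(-14, 11)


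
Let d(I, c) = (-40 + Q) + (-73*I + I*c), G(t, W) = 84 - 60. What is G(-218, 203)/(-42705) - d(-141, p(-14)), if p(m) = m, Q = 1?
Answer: -174065588/14235 ≈ -12228.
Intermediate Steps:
G(t, W) = 24
d(I, c) = -39 - 73*I + I*c (d(I, c) = (-40 + 1) + (-73*I + I*c) = -39 + (-73*I + I*c) = -39 - 73*I + I*c)
G(-218, 203)/(-42705) - d(-141, p(-14)) = 24/(-42705) - (-39 - 73*(-141) - 141*(-14)) = 24*(-1/42705) - (-39 + 10293 + 1974) = -8/14235 - 1*12228 = -8/14235 - 12228 = -174065588/14235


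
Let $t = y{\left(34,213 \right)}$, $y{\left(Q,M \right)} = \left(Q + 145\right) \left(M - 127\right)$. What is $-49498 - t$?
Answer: $-64892$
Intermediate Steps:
$y{\left(Q,M \right)} = \left(-127 + M\right) \left(145 + Q\right)$ ($y{\left(Q,M \right)} = \left(145 + Q\right) \left(-127 + M\right) = \left(-127 + M\right) \left(145 + Q\right)$)
$t = 15394$ ($t = -18415 - 4318 + 145 \cdot 213 + 213 \cdot 34 = -18415 - 4318 + 30885 + 7242 = 15394$)
$-49498 - t = -49498 - 15394 = -64892$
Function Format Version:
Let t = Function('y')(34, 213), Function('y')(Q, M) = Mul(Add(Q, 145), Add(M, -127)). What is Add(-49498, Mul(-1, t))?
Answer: -64892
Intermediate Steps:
Function('y')(Q, M) = Mul(Add(-127, M), Add(145, Q)) (Function('y')(Q, M) = Mul(Add(145, Q), Add(-127, M)) = Mul(Add(-127, M), Add(145, Q)))
t = 15394 (t = Add(-18415, Mul(-127, 34), Mul(145, 213), Mul(213, 34)) = Add(-18415, -4318, 30885, 7242) = 15394)
Add(-49498, Mul(-1, t)) = Add(-49498, Mul(-1, 15394)) = Add(-49498, -15394) = -64892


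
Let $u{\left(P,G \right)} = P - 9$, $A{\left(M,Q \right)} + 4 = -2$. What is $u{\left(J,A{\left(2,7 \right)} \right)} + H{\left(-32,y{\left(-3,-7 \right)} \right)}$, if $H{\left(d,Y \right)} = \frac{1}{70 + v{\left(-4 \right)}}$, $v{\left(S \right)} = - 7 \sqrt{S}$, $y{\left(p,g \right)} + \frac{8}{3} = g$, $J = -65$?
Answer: $- \frac{26931}{364} + \frac{i}{364} \approx -73.986 + 0.0027473 i$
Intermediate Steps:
$y{\left(p,g \right)} = - \frac{8}{3} + g$
$A{\left(M,Q \right)} = -6$ ($A{\left(M,Q \right)} = -4 - 2 = -6$)
$u{\left(P,G \right)} = -9 + P$ ($u{\left(P,G \right)} = P - 9 = -9 + P$)
$H{\left(d,Y \right)} = \frac{70 + 14 i}{5096}$ ($H{\left(d,Y \right)} = \frac{1}{70 - 7 \sqrt{-4}} = \frac{1}{70 - 7 \cdot 2 i} = \frac{1}{70 - 14 i} = \frac{70 + 14 i}{5096}$)
$u{\left(J,A{\left(2,7 \right)} \right)} + H{\left(-32,y{\left(-3,-7 \right)} \right)} = \left(-9 - 65\right) + \left(\frac{5}{364} + \frac{i}{364}\right) = -74 + \left(\frac{5}{364} + \frac{i}{364}\right) = - \frac{26931}{364} + \frac{i}{364}$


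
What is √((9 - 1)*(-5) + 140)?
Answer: 10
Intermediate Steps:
√((9 - 1)*(-5) + 140) = √(8*(-5) + 140) = √(-40 + 140) = √100 = 10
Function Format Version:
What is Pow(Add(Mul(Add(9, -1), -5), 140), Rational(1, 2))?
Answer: 10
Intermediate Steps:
Pow(Add(Mul(Add(9, -1), -5), 140), Rational(1, 2)) = Pow(Add(Mul(8, -5), 140), Rational(1, 2)) = Pow(Add(-40, 140), Rational(1, 2)) = Pow(100, Rational(1, 2)) = 10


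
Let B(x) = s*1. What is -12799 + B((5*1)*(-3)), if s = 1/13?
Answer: -166386/13 ≈ -12799.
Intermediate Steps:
s = 1/13 ≈ 0.076923
B(x) = 1/13 (B(x) = (1/13)*1 = 1/13)
-12799 + B((5*1)*(-3)) = -12799 + 1/13 = -166386/13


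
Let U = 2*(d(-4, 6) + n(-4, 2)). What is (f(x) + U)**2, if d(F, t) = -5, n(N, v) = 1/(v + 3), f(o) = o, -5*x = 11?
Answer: 3481/25 ≈ 139.24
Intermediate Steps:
x = -11/5 (x = -1/5*11 = -11/5 ≈ -2.2000)
n(N, v) = 1/(3 + v)
U = -48/5 (U = 2*(-5 + 1/(3 + 2)) = 2*(-5 + 1/5) = 2*(-24/5) = -48/5 ≈ -9.6000)
(f(x) + U)**2 = (-11/5 - 48/5)**2 = (-59/5)**2 = 3481/25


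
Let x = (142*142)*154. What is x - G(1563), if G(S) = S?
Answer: 3103693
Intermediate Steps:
x = 3105256 (x = 20164*154 = 3105256)
x - G(1563) = 3105256 - 1*1563 = 3105256 - 1563 = 3103693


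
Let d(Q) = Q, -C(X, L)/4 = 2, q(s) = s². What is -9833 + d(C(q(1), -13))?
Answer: -9841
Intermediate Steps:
C(X, L) = -8 (C(X, L) = -4*2 = -8)
-9833 + d(C(q(1), -13)) = -9833 - 8 = -9841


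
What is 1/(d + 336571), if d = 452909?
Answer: 1/789480 ≈ 1.2667e-6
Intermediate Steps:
1/(d + 336571) = 1/(452909 + 336571) = 1/789480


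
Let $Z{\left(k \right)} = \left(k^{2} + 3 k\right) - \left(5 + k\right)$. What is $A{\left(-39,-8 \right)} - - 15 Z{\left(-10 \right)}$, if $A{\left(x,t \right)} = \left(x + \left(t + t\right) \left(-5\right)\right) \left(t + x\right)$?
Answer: $-802$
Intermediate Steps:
$Z{\left(k \right)} = -5 + k^{2} + 2 k$
$A{\left(x,t \right)} = \left(t + x\right) \left(x - 10 t\right)$ ($A{\left(x,t \right)} = \left(x + 2 t \left(-5\right)\right) \left(t + x\right) = \left(x - 10 t\right) \left(t + x\right) = \left(t + x\right) \left(x - 10 t\right)$)
$A{\left(-39,-8 \right)} - - 15 Z{\left(-10 \right)} = \left(\left(-39\right)^{2} - 10 \left(-8\right)^{2} - \left(-72\right) \left(-39\right)\right) - - 15 \left(-5 + \left(-10\right)^{2} + 2 \left(-10\right)\right) = \left(1521 - 640 - 2808\right) - - 15 \left(-5 + 100 - 20\right) = \left(1521 - 640 - 2808\right) - \left(-15\right) 75 = -1927 - -1125 = -1927 + 1125 = -802$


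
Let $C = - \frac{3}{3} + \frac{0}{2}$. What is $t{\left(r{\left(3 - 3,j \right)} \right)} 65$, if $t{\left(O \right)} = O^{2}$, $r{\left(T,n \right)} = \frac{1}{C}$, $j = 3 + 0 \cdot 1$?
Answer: $65$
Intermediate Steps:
$j = 3$ ($j = 3 + 0 = 3$)
$C = -1$ ($C = \left(-3\right) \frac{1}{3} + 0 \cdot \frac{1}{2} = -1 + 0 = -1$)
$r{\left(T,n \right)} = -1$ ($r{\left(T,n \right)} = \frac{1}{-1} = -1$)
$t{\left(r{\left(3 - 3,j \right)} \right)} 65 = \left(-1\right)^{2} \cdot 65 = 1 \cdot 65 = 65$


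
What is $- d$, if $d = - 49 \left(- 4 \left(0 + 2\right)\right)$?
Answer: $-392$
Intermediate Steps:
$d = 392$ ($d = - 49 \left(\left(-4\right) 2\right) = \left(-49\right) \left(-8\right) = 392$)
$- d = \left(-1\right) 392 = -392$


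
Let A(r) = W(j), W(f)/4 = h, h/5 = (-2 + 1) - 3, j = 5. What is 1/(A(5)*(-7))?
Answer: 1/560 ≈ 0.0017857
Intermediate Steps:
h = -20 (h = 5*((-2 + 1) - 3) = 5*(-1 - 3) = 5*(-4) = -20)
W(f) = -80 (W(f) = 4*(-20) = -80)
A(r) = -80
1/(A(5)*(-7)) = 1/(-80*(-7)) = 1/560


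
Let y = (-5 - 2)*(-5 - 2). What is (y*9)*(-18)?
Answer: -7938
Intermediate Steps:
y = 49 (y = -7*(-7) = 49)
(y*9)*(-18) = (49*9)*(-18) = 441*(-18) = -7938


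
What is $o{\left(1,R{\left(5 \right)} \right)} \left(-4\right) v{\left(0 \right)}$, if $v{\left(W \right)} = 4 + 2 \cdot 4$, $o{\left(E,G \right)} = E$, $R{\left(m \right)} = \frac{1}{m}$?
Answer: $-48$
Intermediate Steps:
$v{\left(W \right)} = 12$ ($v{\left(W \right)} = 4 + 8 = 12$)
$o{\left(1,R{\left(5 \right)} \right)} \left(-4\right) v{\left(0 \right)} = 1 \left(-4\right) 12 = \left(-4\right) 12 = -48$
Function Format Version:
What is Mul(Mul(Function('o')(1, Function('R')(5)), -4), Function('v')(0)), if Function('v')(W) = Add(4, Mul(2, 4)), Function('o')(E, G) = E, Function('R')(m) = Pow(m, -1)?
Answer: -48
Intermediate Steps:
Function('v')(W) = 12 (Function('v')(W) = Add(4, 8) = 12)
Mul(Mul(Function('o')(1, Function('R')(5)), -4), Function('v')(0)) = Mul(Mul(1, -4), 12) = Mul(-4, 12) = -48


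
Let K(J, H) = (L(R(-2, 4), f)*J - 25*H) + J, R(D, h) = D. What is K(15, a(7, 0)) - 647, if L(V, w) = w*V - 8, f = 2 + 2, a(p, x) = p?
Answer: -1047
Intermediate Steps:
f = 4
L(V, w) = -8 + V*w (L(V, w) = V*w - 8 = -8 + V*w)
K(J, H) = -25*H - 15*J (K(J, H) = ((-8 - 2*4)*J - 25*H) + J = ((-8 - 8)*J - 25*H) + J = (-16*J - 25*H) + J = (-25*H - 16*J) + J = -25*H - 15*J)
K(15, a(7, 0)) - 647 = (-25*7 - 15*15) - 647 = (-175 - 225) - 647 = -400 - 647 = -1047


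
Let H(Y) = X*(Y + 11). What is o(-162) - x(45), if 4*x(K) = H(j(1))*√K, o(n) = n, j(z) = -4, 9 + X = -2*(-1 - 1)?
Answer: -162 + 105*√5/4 ≈ -103.30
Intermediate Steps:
X = -5 (X = -9 - 2*(-1 - 1) = -9 - 2*(-2) = -9 + 4 = -5)
H(Y) = -55 - 5*Y (H(Y) = -5*(Y + 11) = -5*(11 + Y) = -55 - 5*Y)
x(K) = -35*√K/4 (x(K) = ((-55 - 5*(-4))*√K)/4 = ((-55 + 20)*√K)/4 = (-35*√K)/4 = -35*√K/4)
o(-162) - x(45) = -162 - (-35)*√45/4 = -162 - (-35)*3*√5/4 = -162 - (-105)*√5/4 = -162 + 105*√5/4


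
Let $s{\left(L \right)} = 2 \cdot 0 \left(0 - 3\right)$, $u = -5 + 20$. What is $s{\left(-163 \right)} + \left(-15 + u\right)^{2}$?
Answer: $0$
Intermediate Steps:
$u = 15$
$s{\left(L \right)} = 0$ ($s{\left(L \right)} = 0 \left(-3\right) = 0$)
$s{\left(-163 \right)} + \left(-15 + u\right)^{2} = 0 + \left(-15 + 15\right)^{2} = 0 + 0^{2} = 0 + 0 = 0$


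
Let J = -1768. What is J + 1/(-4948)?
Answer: -8748065/4948 ≈ -1768.0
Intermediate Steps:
J + 1/(-4948) = -1768 + 1/(-4948) = -1768 - 1/4948 = -8748065/4948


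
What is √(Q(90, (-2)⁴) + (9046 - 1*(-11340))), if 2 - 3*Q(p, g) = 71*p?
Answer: √164310/3 ≈ 135.12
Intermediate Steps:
Q(p, g) = ⅔ - 71*p/3
√(Q(90, (-2)⁴) + (9046 - 1*(-11340))) = √((⅔ - 71/3*90) + (9046 - 1*(-11340))) = √((⅔ - 2130) + (9046 + 11340)) = √(-6388/3 + 20386) = √(54770/3) = √164310/3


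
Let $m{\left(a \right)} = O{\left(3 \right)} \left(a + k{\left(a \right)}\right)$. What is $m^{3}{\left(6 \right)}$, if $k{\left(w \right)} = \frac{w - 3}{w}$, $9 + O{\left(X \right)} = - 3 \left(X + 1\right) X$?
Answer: $- \frac{200201625}{8} \approx -2.5025 \cdot 10^{7}$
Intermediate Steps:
$O{\left(X \right)} = -9 + X \left(-3 - 3 X\right)$ ($O{\left(X \right)} = -9 + - 3 \left(X + 1\right) X = -9 + - 3 \left(1 + X\right) X = -9 + \left(-3 - 3 X\right) X = -9 + X \left(-3 - 3 X\right)$)
$k{\left(w \right)} = \frac{-3 + w}{w}$ ($k{\left(w \right)} = \frac{w - 3}{w} = \frac{-3 + w}{w}$)
$m{\left(a \right)} = - 45 a - \frac{45 \left(-3 + a\right)}{a}$ ($m{\left(a \right)} = \left(-9 - 9 - 3 \cdot 3^{2}\right) \left(a + \frac{-3 + a}{a}\right) = \left(-9 - 9 - 27\right) \left(a + \frac{-3 + a}{a}\right) = - 45 \left(a + \frac{-3 + a}{a}\right) = - 45 a - \frac{45 \left(-3 + a\right)}{a}$)
$m^{3}{\left(6 \right)} = \left(-45 - 270 + \frac{135}{6}\right)^{3} = \left(-45 - 270 + 135 \cdot \frac{1}{6}\right)^{3} = \left(-45 - 270 + \frac{45}{2}\right)^{3} = \left(- \frac{585}{2}\right)^{3} = - \frac{200201625}{8}$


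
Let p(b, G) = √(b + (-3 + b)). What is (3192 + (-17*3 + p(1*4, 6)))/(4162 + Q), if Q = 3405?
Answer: 3141/7567 + √5/7567 ≈ 0.41539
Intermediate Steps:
p(b, G) = √(-3 + 2*b)
(3192 + (-17*3 + p(1*4, 6)))/(4162 + Q) = (3192 + (-17*3 + √(-3 + 2*(1*4))))/(4162 + 3405) = (3192 + (-51 + √(-3 + 2*4)))/7567 = (3192 + (-51 + √(-3 + 8)))*(1/7567) = (3192 + (-51 + √5))*(1/7567) = (3141 + √5)*(1/7567) = 3141/7567 + √5/7567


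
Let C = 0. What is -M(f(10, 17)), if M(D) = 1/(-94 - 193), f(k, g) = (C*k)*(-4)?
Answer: 1/287 ≈ 0.0034843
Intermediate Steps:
f(k, g) = 0 (f(k, g) = (0*k)*(-4) = 0*(-4) = 0)
M(D) = -1/287 (M(D) = 1/(-287) = -1/287)
-M(f(10, 17)) = -1*(-1/287) = 1/287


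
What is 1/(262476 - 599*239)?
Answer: 1/119315 ≈ 8.3812e-6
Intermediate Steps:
1/(262476 - 599*239) = 1/(262476 - 143161) = 1/119315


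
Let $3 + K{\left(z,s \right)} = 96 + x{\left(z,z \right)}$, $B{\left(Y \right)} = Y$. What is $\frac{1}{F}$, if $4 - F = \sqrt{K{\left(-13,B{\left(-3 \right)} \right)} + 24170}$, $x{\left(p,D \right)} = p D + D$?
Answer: $- \frac{4}{24403} - \frac{\sqrt{24419}}{24403} \approx -0.0065675$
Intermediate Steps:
$x{\left(p,D \right)} = D + D p$ ($x{\left(p,D \right)} = D p + D = D + D p$)
$K{\left(z,s \right)} = 93 + z \left(1 + z\right)$ ($K{\left(z,s \right)} = -3 + \left(96 + z \left(1 + z\right)\right) = 93 + z \left(1 + z\right)$)
$F = 4 - \sqrt{24419}$ ($F = 4 - \sqrt{\left(93 - 13 \left(1 - 13\right)\right) + 24170} = 4 - \sqrt{\left(93 - -156\right) + 24170} = 4 - \sqrt{\left(93 + 156\right) + 24170} = 4 - \sqrt{249 + 24170} = 4 - \sqrt{24419} \approx -152.27$)
$\frac{1}{F} = \frac{1}{4 - \sqrt{24419}}$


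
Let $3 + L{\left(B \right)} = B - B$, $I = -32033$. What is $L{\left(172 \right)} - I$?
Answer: $32030$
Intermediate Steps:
$L{\left(B \right)} = -3$ ($L{\left(B \right)} = -3 + \left(B - B\right) = -3 + 0 = -3$)
$L{\left(172 \right)} - I = -3 - -32033 = -3 + 32033 = 32030$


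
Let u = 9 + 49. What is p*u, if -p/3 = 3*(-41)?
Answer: 21402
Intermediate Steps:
u = 58
p = 369 (p = -9*(-41) = -3*(-123) = 369)
p*u = 369*58 = 21402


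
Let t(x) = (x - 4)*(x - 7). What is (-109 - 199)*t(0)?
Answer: -8624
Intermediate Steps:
t(x) = (-7 + x)*(-4 + x) (t(x) = (-4 + x)*(-7 + x) = (-7 + x)*(-4 + x))
(-109 - 199)*t(0) = (-109 - 199)*(28 + 0² - 11*0) = -308*(28 + 0 + 0) = -308*28 = -8624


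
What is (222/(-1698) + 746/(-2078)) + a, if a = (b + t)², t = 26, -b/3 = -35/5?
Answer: 649383731/294037 ≈ 2208.5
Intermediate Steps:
b = 21 (b = -(-105)/5 = -3*(-7) = 21)
a = 2209 (a = (21 + 26)² = 47² = 2209)
(222/(-1698) + 746/(-2078)) + a = (222/(-1698) + 746/(-2078)) + 2209 = (222*(-1/1698) + 746*(-1/2078)) + 2209 = (-37/283 - 373/1039) + 2209 = -144002/294037 + 2209 = 649383731/294037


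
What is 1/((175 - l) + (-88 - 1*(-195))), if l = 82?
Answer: 1/200 ≈ 0.0050000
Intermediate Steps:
1/((175 - l) + (-88 - 1*(-195))) = 1/((175 - 1*82) + (-88 - 1*(-195))) = 1/((175 - 82) + (-88 + 195)) = 1/(93 + 107) = 1/200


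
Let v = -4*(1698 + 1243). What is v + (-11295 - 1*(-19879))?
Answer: -3180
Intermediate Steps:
v = -11764 (v = -4*2941 = -11764)
v + (-11295 - 1*(-19879)) = -11764 + (-11295 - 1*(-19879)) = -11764 + (-11295 + 19879) = -11764 + 8584 = -3180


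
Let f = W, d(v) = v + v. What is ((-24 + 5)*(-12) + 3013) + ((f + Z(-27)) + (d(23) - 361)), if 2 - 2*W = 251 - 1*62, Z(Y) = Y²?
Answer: 7123/2 ≈ 3561.5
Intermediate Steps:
d(v) = 2*v
W = -187/2 (W = 1 - (251 - 1*62)/2 = 1 - (251 - 62)/2 = 1 - ½*189 = 1 - 189/2 = -187/2 ≈ -93.500)
f = -187/2 ≈ -93.500
((-24 + 5)*(-12) + 3013) + ((f + Z(-27)) + (d(23) - 361)) = ((-24 + 5)*(-12) + 3013) + ((-187/2 + (-27)²) + (2*23 - 361)) = (-19*(-12) + 3013) + ((-187/2 + 729) + (46 - 361)) = (228 + 3013) + (1271/2 - 315) = 3241 + 641/2 = 7123/2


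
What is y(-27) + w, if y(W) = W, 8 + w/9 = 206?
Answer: 1755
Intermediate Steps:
w = 1782 (w = -72 + 9*206 = -72 + 1854 = 1782)
y(-27) + w = -27 + 1782 = 1755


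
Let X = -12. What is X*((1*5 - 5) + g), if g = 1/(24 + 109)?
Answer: -12/133 ≈ -0.090226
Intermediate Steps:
g = 1/133 ≈ 0.0075188
X*((1*5 - 5) + g) = -12*((1*5 - 5) + 1/133) = -12*((5 - 5) + 1/133) = -12*(0 + 1/133) = -12*1/133 = -12/133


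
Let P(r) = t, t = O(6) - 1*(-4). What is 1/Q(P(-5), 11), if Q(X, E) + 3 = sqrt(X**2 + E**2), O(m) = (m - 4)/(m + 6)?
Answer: 108/4657 + 6*sqrt(4981)/4657 ≈ 0.11412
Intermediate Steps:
O(m) = (-4 + m)/(6 + m)
t = 25/6 (t = (-4 + 6)/(6 + 6) - 1*(-4) = 2/12 + 4 = (1/12)*2 + 4 = 1/6 + 4 = 25/6 ≈ 4.1667)
P(r) = 25/6
Q(X, E) = -3 + sqrt(E**2 + X**2) (Q(X, E) = -3 + sqrt(X**2 + E**2) = -3 + sqrt(E**2 + X**2))
1/Q(P(-5), 11) = 1/(-3 + sqrt(11**2 + (25/6)**2)) = 1/(-3 + sqrt(121 + 625/36)) = 1/(-3 + sqrt(4981/36)) = 1/(-3 + sqrt(4981)/6)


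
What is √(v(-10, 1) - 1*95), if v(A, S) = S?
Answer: I*√94 ≈ 9.6954*I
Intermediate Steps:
√(v(-10, 1) - 1*95) = √(1 - 1*95) = √(1 - 95) = √(-94) = I*√94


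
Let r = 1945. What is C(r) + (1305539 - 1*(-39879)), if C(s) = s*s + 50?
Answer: 5128493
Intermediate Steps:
C(s) = 50 + s**2 (C(s) = s**2 + 50 = 50 + s**2)
C(r) + (1305539 - 1*(-39879)) = (50 + 1945**2) + (1305539 - 1*(-39879)) = (50 + 3783025) + (1305539 + 39879) = 3783075 + 1345418 = 5128493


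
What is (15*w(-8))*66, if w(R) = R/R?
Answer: 990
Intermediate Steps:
w(R) = 1
(15*w(-8))*66 = (15*1)*66 = 15*66 = 990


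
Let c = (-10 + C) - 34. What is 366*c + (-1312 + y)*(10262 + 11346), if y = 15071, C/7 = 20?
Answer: 297339608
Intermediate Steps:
C = 140 (C = 7*20 = 140)
c = 96 (c = (-10 + 140) - 34 = 130 - 34 = 96)
366*c + (-1312 + y)*(10262 + 11346) = 366*96 + (-1312 + 15071)*(10262 + 11346) = 35136 + 13759*21608 = 35136 + 297304472 = 297339608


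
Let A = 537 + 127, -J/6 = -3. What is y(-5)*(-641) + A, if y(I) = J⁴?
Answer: -67288952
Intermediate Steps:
J = 18 (J = -6*(-3) = 18)
A = 664
y(I) = 104976 (y(I) = 18⁴ = 104976)
y(-5)*(-641) + A = 104976*(-641) + 664 = -67289616 + 664 = -67288952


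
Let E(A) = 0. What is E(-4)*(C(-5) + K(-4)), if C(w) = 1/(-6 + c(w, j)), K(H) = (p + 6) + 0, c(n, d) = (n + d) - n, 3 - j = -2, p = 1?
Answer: 0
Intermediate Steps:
j = 5 (j = 3 - 1*(-2) = 3 + 2 = 5)
c(n, d) = d (c(n, d) = (d + n) - n = d)
K(H) = 7 (K(H) = (1 + 6) + 0 = 7 + 0 = 7)
C(w) = -1 (C(w) = 1/(-6 + 5) = 1/(-1) = -1)
E(-4)*(C(-5) + K(-4)) = 0*(-1 + 7) = 0*6 = 0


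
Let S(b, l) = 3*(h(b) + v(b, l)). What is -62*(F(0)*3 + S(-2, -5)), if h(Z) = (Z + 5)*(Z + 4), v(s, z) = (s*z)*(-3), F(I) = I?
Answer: 4464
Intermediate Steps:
v(s, z) = -3*s*z
h(Z) = (4 + Z)*(5 + Z) (h(Z) = (5 + Z)*(4 + Z) = (4 + Z)*(5 + Z))
S(b, l) = 60 + 3*b² + 27*b - 9*b*l (S(b, l) = 3*((20 + b² + 9*b) - 3*b*l) = 3*(20 + b² + 9*b - 3*b*l) = 60 + 3*b² + 27*b - 9*b*l)
-62*(F(0)*3 + S(-2, -5)) = -62*(0*3 + (60 + 3*(-2)² + 27*(-2) - 9*(-2)*(-5))) = -62*(0 + (60 + 3*4 - 54 - 90)) = -62*(0 + (60 + 12 - 54 - 90)) = -62*(0 - 72) = -62*(-72) = 4464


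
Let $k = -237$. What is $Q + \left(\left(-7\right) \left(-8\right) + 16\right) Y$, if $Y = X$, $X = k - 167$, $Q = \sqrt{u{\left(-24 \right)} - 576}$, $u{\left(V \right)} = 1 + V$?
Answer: $-29088 + i \sqrt{599} \approx -29088.0 + 24.474 i$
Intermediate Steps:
$Q = i \sqrt{599}$ ($Q = \sqrt{\left(1 - 24\right) - 576} = \sqrt{-23 - 576} = \sqrt{-599} = i \sqrt{599} \approx 24.474 i$)
$X = -404$ ($X = -237 - 167 = -404$)
$Y = -404$
$Q + \left(\left(-7\right) \left(-8\right) + 16\right) Y = i \sqrt{599} + \left(\left(-7\right) \left(-8\right) + 16\right) \left(-404\right) = i \sqrt{599} + \left(56 + 16\right) \left(-404\right) = i \sqrt{599} + 72 \left(-404\right) = i \sqrt{599} - 29088 = -29088 + i \sqrt{599}$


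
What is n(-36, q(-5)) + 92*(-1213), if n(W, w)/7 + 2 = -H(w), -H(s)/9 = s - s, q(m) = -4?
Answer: -111610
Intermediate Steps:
H(s) = 0 (H(s) = -9*(s - s) = -9*0 = 0)
n(W, w) = -14 (n(W, w) = -14 + 7*(-1*0) = -14 + 7*0 = -14 + 0 = -14)
n(-36, q(-5)) + 92*(-1213) = -14 + 92*(-1213) = -14 - 111596 = -111610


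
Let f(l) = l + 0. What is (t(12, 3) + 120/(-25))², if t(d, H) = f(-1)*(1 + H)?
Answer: 1936/25 ≈ 77.440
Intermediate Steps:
f(l) = l
t(d, H) = -1 - H (t(d, H) = -(1 + H) = -1 - H)
(t(12, 3) + 120/(-25))² = ((-1 - 1*3) + 120/(-25))² = ((-1 - 3) + 120*(-1/25))² = (-4 - 24/5)² = (-44/5)² = 1936/25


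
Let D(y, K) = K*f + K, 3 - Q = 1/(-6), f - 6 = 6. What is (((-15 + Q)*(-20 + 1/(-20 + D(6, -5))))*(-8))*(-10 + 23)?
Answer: -2093364/85 ≈ -24628.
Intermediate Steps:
f = 12 (f = 6 + 6 = 12)
Q = 19/6 (Q = 3 - 1/(-6) = 3 - 1*(-⅙) = 3 + ⅙ = 19/6 ≈ 3.1667)
D(y, K) = 13*K (D(y, K) = K*12 + K = 12*K + K = 13*K)
(((-15 + Q)*(-20 + 1/(-20 + D(6, -5))))*(-8))*(-10 + 23) = (((-15 + 19/6)*(-20 + 1/(-20 + 13*(-5))))*(-8))*(-10 + 23) = (-71*(-20 + 1/(-20 - 65))/6*(-8))*13 = (-71*(-20 + 1/(-85))/6*(-8))*13 = (-71*(-20 - 1/85)/6*(-8))*13 = (-71/6*(-1701/85)*(-8))*13 = ((40257/170)*(-8))*13 = -161028/85*13 = -2093364/85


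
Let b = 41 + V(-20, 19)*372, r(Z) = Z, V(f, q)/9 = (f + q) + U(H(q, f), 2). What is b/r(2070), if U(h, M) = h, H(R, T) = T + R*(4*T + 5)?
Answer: -4841167/2070 ≈ -2338.7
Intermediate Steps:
H(R, T) = T + R*(5 + 4*T)
V(f, q) = 18*f + 54*q + 36*f*q (V(f, q) = 9*((f + q) + (f + 5*q + 4*q*f)) = 9*((f + q) + (f + 5*q + 4*f*q)) = 9*(2*f + 6*q + 4*f*q) = 18*f + 54*q + 36*f*q)
b = -4841167 (b = 41 + (18*(-20) + 54*19 + 36*(-20)*19)*372 = 41 + (-360 + 1026 - 13680)*372 = 41 - 13014*372 = 41 - 4841208 = -4841167)
b/r(2070) = -4841167/2070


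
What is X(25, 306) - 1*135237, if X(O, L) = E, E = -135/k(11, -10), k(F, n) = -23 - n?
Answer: -1757946/13 ≈ -1.3523e+5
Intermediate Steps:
E = 135/13 (E = -135/(-23 - 1*(-10)) = -135/(-23 + 10) = -135/(-13) = -135*(-1/13) = 135/13 ≈ 10.385)
X(O, L) = 135/13
X(25, 306) - 1*135237 = 135/13 - 1*135237 = 135/13 - 135237 = -1757946/13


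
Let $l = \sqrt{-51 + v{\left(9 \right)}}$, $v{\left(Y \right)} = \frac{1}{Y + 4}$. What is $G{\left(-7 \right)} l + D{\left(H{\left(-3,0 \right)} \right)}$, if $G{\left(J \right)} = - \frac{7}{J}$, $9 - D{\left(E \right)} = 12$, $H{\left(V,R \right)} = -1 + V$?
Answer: $-3 + \frac{i \sqrt{8606}}{13} \approx -3.0 + 7.136 i$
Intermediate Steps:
$D{\left(E \right)} = -3$ ($D{\left(E \right)} = 9 - 12 = -3$)
$v{\left(Y \right)} = \frac{1}{4 + Y}$
$l = \frac{i \sqrt{8606}}{13}$ ($l = \sqrt{-51 + \frac{1}{4 + 9}} = \sqrt{-51 + \frac{1}{13}} = \sqrt{- \frac{662}{13}} = \frac{i \sqrt{8606}}{13} \approx 7.136 i$)
$G{\left(-7 \right)} l + D{\left(H{\left(-3,0 \right)} \right)} = - \frac{7}{-7} \frac{i \sqrt{8606}}{13} - 3 = \left(-7\right) \left(- \frac{1}{7}\right) \frac{i \sqrt{8606}}{13} - 3 = 1 \frac{i \sqrt{8606}}{13} - 3 = \frac{i \sqrt{8606}}{13} - 3 = -3 + \frac{i \sqrt{8606}}{13}$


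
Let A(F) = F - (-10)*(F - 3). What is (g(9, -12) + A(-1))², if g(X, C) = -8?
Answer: 2401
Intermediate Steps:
A(F) = -30 + 11*F (A(F) = F - (-10)*(-3 + F) = F - (30 - 10*F) = F + (-30 + 10*F) = -30 + 11*F)
(g(9, -12) + A(-1))² = (-8 + (-30 + 11*(-1)))² = (-8 + (-30 - 11))² = (-8 - 41)² = (-49)² = 2401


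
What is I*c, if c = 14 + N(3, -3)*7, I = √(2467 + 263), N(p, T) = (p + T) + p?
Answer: 35*√2730 ≈ 1828.7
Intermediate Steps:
N(p, T) = T + 2*p (N(p, T) = (T + p) + p = T + 2*p)
I = √2730 ≈ 52.249
c = 35 (c = 14 + (-3 + 2*3)*7 = 14 + (-3 + 6)*7 = 14 + 3*7 = 14 + 21 = 35)
I*c = √2730*35 = 35*√2730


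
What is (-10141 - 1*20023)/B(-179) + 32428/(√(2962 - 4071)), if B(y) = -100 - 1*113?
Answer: 30164/213 - 32428*I*√1109/1109 ≈ 141.61 - 973.77*I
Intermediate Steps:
B(y) = -213 (B(y) = -100 - 113 = -213)
(-10141 - 1*20023)/B(-179) + 32428/(√(2962 - 4071)) = (-10141 - 1*20023)/(-213) + 32428/(√(2962 - 4071)) = (-10141 - 20023)*(-1/213) + 32428/(√(-1109)) = -30164*(-1/213) + 32428/((I*√1109)) = 30164/213 + 32428*(-I*√1109/1109) = 30164/213 - 32428*I*√1109/1109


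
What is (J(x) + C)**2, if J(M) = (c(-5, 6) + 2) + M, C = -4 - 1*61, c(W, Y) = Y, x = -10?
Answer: 4489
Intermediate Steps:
C = -65 (C = -4 - 61 = -65)
J(M) = 8 + M (J(M) = (6 + 2) + M = 8 + M)
(J(x) + C)**2 = ((8 - 10) - 65)**2 = (-2 - 65)**2 = (-67)**2 = 4489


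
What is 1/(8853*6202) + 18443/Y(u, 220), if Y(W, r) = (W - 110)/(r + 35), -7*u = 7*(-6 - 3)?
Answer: -258222435397189/5545536906 ≈ -46564.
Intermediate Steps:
u = 9 (u = -(-6 - 3) = -(-9) = -1/7*(-63) = 9)
Y(W, r) = (-110 + W)/(35 + r)
1/(8853*6202) + 18443/Y(u, 220) = 1/(8853*6202) + 18443/(((-110 + 9)/(35 + 220))) = (1/8853)*(1/6202) + 18443/((-101/255)) = 1/54906306 + 18443/(((1/255)*(-101))) = 1/54906306 + 18443/(-101/255) = 1/54906306 + 18443*(-255/101) = 1/54906306 - 4702965/101 = -258222435397189/5545536906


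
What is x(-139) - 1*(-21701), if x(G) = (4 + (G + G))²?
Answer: 96777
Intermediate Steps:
x(G) = (4 + 2*G)²
x(-139) - 1*(-21701) = 4*(2 - 139)² - 1*(-21701) = 4*(-137)² + 21701 = 4*18769 + 21701 = 75076 + 21701 = 96777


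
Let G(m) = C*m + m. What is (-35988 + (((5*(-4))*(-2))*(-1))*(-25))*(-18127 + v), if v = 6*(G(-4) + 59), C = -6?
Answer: 617643164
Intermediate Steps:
G(m) = -5*m (G(m) = -6*m + m = -5*m)
v = 474 (v = 6*(-5*(-4) + 59) = 6*(20 + 59) = 6*79 = 474)
(-35988 + (((5*(-4))*(-2))*(-1))*(-25))*(-18127 + v) = (-35988 + (((5*(-4))*(-2))*(-1))*(-25))*(-18127 + 474) = (-35988 + (-20*(-2)*(-1))*(-25))*(-17653) = (-35988 + (40*(-1))*(-25))*(-17653) = (-35988 - 40*(-25))*(-17653) = (-35988 + 1000)*(-17653) = -34988*(-17653) = 617643164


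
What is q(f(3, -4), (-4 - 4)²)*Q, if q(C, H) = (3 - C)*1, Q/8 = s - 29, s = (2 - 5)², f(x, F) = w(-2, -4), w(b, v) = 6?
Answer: 480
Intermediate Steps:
f(x, F) = 6
s = 9 (s = (-3)² = 9)
Q = -160 (Q = 8*(9 - 29) = 8*(-20) = -160)
q(C, H) = 3 - C
q(f(3, -4), (-4 - 4)²)*Q = (3 - 1*6)*(-160) = (3 - 6)*(-160) = -3*(-160) = 480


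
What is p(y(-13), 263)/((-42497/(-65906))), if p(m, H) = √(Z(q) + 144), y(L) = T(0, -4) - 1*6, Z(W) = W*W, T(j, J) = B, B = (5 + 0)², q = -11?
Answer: 65906*√265/42497 ≈ 25.246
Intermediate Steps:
B = 25 (B = 5² = 25)
T(j, J) = 25
Z(W) = W²
y(L) = 19 (y(L) = 25 - 1*6 = 25 - 6 = 19)
p(m, H) = √265 (p(m, H) = √((-11)² + 144) = √(121 + 144) = √265)
p(y(-13), 263)/((-42497/(-65906))) = √265/((-42497/(-65906))) = √265/((-42497*(-1/65906))) = √265/(42497/65906) = √265*(65906/42497) = 65906*√265/42497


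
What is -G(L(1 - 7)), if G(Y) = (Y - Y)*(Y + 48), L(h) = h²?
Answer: 0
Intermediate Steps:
G(Y) = 0 (G(Y) = 0*(48 + Y) = 0)
-G(L(1 - 7)) = -1*0 = 0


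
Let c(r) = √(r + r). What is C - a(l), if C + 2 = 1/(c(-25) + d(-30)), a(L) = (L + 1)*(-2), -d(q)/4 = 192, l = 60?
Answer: 35392056/294937 - 5*I*√2/589874 ≈ 120.0 - 1.1987e-5*I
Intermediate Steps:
d(q) = -768 (d(q) = -4*192 = -768)
c(r) = √2*√r (c(r) = √(2*r) = √2*√r)
a(L) = -2 - 2*L (a(L) = (1 + L)*(-2) = -2 - 2*L)
C = -2 + 1/(-768 + 5*I*√2) (C = -2 + 1/(√2*√(-25) - 768) = -2 + 1/(√2*(5*I) - 768) = -2 + 1/(5*I*√2 - 768) = -2 + 1/(-768 + 5*I*√2) ≈ -2.0013 - 1.1987e-5*I)
C - a(l) = (-590258/294937 - 5*I*√2/589874) - (-2 - 2*60) = (-590258/294937 - 5*I*√2/589874) - (-2 - 120) = (-590258/294937 - 5*I*√2/589874) - 1*(-122) = (-590258/294937 - 5*I*√2/589874) + 122 = 35392056/294937 - 5*I*√2/589874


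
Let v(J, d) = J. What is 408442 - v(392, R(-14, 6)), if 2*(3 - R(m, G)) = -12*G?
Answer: 408050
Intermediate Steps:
R(m, G) = 3 + 6*G (R(m, G) = 3 - (-6)*G = 3 + 6*G)
408442 - v(392, R(-14, 6)) = 408442 - 1*392 = 408442 - 392 = 408050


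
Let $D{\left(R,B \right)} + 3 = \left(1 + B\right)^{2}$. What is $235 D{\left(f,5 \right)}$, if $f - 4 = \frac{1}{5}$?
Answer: $7755$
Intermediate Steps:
$f = \frac{21}{5}$ ($f = 4 + \frac{1}{5} = \frac{21}{5} \approx 4.2$)
$D{\left(R,B \right)} = -3 + \left(1 + B\right)^{2}$
$235 D{\left(f,5 \right)} = 235 \left(-3 + \left(1 + 5\right)^{2}\right) = 235 \left(-3 + 6^{2}\right) = 235 \left(-3 + 36\right) = 235 \cdot 33 = 7755$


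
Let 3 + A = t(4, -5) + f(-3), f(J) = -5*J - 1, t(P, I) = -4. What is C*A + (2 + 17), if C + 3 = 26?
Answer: 180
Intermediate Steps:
C = 23 (C = -3 + 26 = 23)
f(J) = -1 - 5*J
A = 7 (A = -3 + (-4 + (-1 - 5*(-3))) = -3 + (-4 + (-1 + 15)) = -3 + (-4 + 14) = -3 + 10 = 7)
C*A + (2 + 17) = 23*7 + (2 + 17) = 161 + 19 = 180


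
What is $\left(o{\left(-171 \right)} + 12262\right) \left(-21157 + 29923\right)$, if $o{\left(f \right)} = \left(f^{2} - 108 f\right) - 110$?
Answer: $524741526$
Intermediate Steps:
$o{\left(f \right)} = -110 + f^{2} - 108 f$
$\left(o{\left(-171 \right)} + 12262\right) \left(-21157 + 29923\right) = \left(\left(-110 + \left(-171\right)^{2} - -18468\right) + 12262\right) \left(-21157 + 29923\right) = \left(\left(-110 + 29241 + 18468\right) + 12262\right) 8766 = \left(47599 + 12262\right) 8766 = 59861 \cdot 8766 = 524741526$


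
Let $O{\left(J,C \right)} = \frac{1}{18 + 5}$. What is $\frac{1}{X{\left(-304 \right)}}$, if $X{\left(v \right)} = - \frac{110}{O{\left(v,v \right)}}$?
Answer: $- \frac{1}{2530} \approx -0.00039526$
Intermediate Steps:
$O{\left(J,C \right)} = \frac{1}{23}$
$X{\left(v \right)} = -2530$ ($X{\left(v \right)} = - 110 \frac{1}{\frac{1}{23}} = \left(-110\right) 23 = -2530$)
$\frac{1}{X{\left(-304 \right)}} = \frac{1}{-2530} = - \frac{1}{2530}$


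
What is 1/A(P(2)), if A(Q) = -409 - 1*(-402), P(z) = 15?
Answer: -⅐ ≈ -0.14286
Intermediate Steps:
A(Q) = -7 (A(Q) = -409 + 402 = -7)
1/A(P(2)) = 1/(-7) = -⅐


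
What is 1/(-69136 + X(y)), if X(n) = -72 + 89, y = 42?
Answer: -1/69119 ≈ -1.4468e-5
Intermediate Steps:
X(n) = 17
1/(-69136 + X(y)) = 1/(-69136 + 17) = 1/(-69119) = -1/69119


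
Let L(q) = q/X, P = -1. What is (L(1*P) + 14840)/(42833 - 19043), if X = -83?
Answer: 1231721/1974570 ≈ 0.62379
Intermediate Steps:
L(q) = -q/83 (L(q) = q/(-83) = q*(-1/83) = -q/83)
(L(1*P) + 14840)/(42833 - 19043) = (-(-1)/83 + 14840)/(42833 - 19043) = (-1/83*(-1) + 14840)/23790 = (1/83 + 14840)*(1/23790) = (1231721/83)*(1/23790) = 1231721/1974570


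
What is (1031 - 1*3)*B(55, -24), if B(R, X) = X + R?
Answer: 31868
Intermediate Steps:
B(R, X) = R + X
(1031 - 1*3)*B(55, -24) = (1031 - 1*3)*(55 - 24) = (1031 - 3)*31 = 1028*31 = 31868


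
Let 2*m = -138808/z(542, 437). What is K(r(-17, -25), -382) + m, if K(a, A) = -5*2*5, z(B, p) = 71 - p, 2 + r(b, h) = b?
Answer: 25552/183 ≈ 139.63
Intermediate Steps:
r(b, h) = -2 + b
K(a, A) = -50 (K(a, A) = -10*5 = -50)
m = 34702/183 (m = (-138808/(71 - 1*437))/2 = (-138808/(71 - 437))/2 = (-138808/(-366))/2 = (-138808*(-1/366))/2 = (½)*(69404/183) = 34702/183 ≈ 189.63)
K(r(-17, -25), -382) + m = -50 + 34702/183 = 25552/183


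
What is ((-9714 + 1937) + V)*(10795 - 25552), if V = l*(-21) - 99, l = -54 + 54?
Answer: 116226132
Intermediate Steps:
l = 0
V = -99 (V = 0*(-21) - 99 = 0 - 99 = -99)
((-9714 + 1937) + V)*(10795 - 25552) = ((-9714 + 1937) - 99)*(10795 - 25552) = (-7777 - 99)*(-14757) = -7876*(-14757) = 116226132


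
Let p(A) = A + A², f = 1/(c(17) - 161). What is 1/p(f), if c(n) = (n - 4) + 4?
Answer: -20736/143 ≈ -145.01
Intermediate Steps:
c(n) = n (c(n) = (-4 + n) + 4 = n)
f = -1/144 (f = 1/(17 - 161) = 1/(-144) = -1/144 ≈ -0.0069444)
1/p(f) = 1/(-(1 - 1/144)/144) = 1/(-1/144*143/144) = 1/(-143/20736) = -20736/143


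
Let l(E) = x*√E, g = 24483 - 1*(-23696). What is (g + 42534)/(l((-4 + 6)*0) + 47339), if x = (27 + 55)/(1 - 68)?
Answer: 90713/47339 ≈ 1.9162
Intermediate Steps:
x = -82/67 (x = 82/(-67) = 82*(-1/67) = -82/67 ≈ -1.2239)
g = 48179 (g = 24483 + 23696 = 48179)
l(E) = -82*√E/67
(g + 42534)/(l((-4 + 6)*0) + 47339) = (48179 + 42534)/(-82*√((-4 + 6)*0)/67 + 47339) = 90713/(-82*√(2*0)/67 + 47339) = 90713/(-82*√0/67 + 47339) = 90713/(-82/67*0 + 47339) = 90713/(0 + 47339) = 90713/47339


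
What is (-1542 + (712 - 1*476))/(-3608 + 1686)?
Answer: 653/961 ≈ 0.67950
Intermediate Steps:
(-1542 + (712 - 1*476))/(-3608 + 1686) = (-1542 + (712 - 476))/(-1922) = (-1542 + 236)*(-1/1922) = -1306*(-1/1922) = 653/961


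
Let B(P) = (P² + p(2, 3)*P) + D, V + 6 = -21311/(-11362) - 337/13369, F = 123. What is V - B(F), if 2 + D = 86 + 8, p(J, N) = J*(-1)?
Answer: -2275311519253/151898578 ≈ -14979.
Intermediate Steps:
p(J, N) = -J
D = 92 (D = -2 + (86 + 8) = -2 + 94 = 92)
V = -630313703/151898578 (V = -6 + (-21311/(-11362) - 337/13369) = -6 + (-21311*(-1/11362) - 337*1/13369) = -6 + (21311/11362 - 337/13369) = -6 + 281077765/151898578 = -630313703/151898578 ≈ -4.1496)
B(P) = 92 + P² - 2*P (B(P) = (P² + (-1*2)*P) + 92 = (P² - 2*P) + 92 = 92 + P² - 2*P)
V - B(F) = -630313703/151898578 - (92 + 123² - 2*123) = -630313703/151898578 - (92 + 15129 - 246) = -630313703/151898578 - 1*14975 = -630313703/151898578 - 14975 = -2275311519253/151898578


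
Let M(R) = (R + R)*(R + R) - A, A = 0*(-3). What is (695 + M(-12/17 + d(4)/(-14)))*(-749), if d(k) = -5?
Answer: -1053819888/2023 ≈ -5.2092e+5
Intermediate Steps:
A = 0
M(R) = 4*R² (M(R) = (R + R)*(R + R) - 1*0 = (2*R)*(2*R) + 0 = 4*R² + 0 = 4*R²)
(695 + M(-12/17 + d(4)/(-14)))*(-749) = (695 + 4*(-12/17 - 5/(-14))²)*(-749) = (695 + 4*(-12*1/17 - 5*(-1/14))²)*(-749) = (695 + 4*(-12/17 + 5/14)²)*(-749) = (695 + 4*(-83/238)²)*(-749) = (695 + 4*(6889/56644))*(-749) = (695 + 6889/14161)*(-749) = (9848784/14161)*(-749) = -1053819888/2023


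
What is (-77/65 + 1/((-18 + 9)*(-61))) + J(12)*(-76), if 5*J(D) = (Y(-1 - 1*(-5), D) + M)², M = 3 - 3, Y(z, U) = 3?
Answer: -4923916/35685 ≈ -137.98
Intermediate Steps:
M = 0
J(D) = 9/5 (J(D) = (3 + 0)²/5 = (⅕)*3² = (⅕)*9 = 9/5)
(-77/65 + 1/((-18 + 9)*(-61))) + J(12)*(-76) = (-77/65 + 1/((-18 + 9)*(-61))) + (9/5)*(-76) = (-77*1/65 - 1/61/(-9)) - 684/5 = (-77/65 - ⅑*(-1/61)) - 684/5 = (-77/65 + 1/549) - 684/5 = -42208/35685 - 684/5 = -4923916/35685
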